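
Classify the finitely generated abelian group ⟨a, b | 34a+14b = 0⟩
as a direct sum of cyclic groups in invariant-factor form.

rank_ℚ(R)=1; free=2−1=1
SNF(R) diag = [2] → torsion [2]

Answer: M ≅ ℤ^1 ⊕ ℤ/2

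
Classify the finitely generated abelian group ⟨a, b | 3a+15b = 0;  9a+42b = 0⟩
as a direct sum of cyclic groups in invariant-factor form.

Answer: M ≅ ℤ/3 ⊕ ℤ/3

Derivation:
rank_ℚ(R)=2; free=2−2=0
SNF(R) diag = [3, 3] → torsion [3, 3]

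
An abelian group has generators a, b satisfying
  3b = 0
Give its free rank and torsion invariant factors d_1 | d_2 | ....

Answer: M ≅ ℤ^1 ⊕ ℤ/3

Derivation:
rank_ℚ(R)=1; free=2−1=1
SNF(R) diag = [3] → torsion [3]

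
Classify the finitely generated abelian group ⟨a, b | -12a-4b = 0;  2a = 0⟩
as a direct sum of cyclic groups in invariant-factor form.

Answer: M ≅ ℤ/2 ⊕ ℤ/4

Derivation:
rank_ℚ(R)=2; free=2−2=0
SNF(R) diag = [2, 4] → torsion [2, 4]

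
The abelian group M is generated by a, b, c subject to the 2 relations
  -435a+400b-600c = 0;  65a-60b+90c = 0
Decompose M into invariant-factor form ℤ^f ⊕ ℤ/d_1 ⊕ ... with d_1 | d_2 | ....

rank_ℚ(R)=2; free=3−2=1
SNF(R) diag = [5, 10] → torsion [5, 10]

Answer: M ≅ ℤ^1 ⊕ ℤ/5 ⊕ ℤ/10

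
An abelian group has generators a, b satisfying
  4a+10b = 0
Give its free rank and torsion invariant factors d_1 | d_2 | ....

rank_ℚ(R)=1; free=2−1=1
SNF(R) diag = [2] → torsion [2]

Answer: M ≅ ℤ^1 ⊕ ℤ/2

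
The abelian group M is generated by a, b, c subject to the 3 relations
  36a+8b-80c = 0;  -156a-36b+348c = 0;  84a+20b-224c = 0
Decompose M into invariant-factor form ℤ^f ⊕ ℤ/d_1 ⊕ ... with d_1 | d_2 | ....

Answer: M ≅ ℤ/4 ⊕ ℤ/12 ⊕ ℤ/36

Derivation:
rank_ℚ(R)=3; free=3−3=0
SNF(R) diag = [4, 12, 36] → torsion [4, 12, 36]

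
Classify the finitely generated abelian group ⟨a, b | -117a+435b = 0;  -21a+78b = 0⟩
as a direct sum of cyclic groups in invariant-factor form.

rank_ℚ(R)=2; free=2−2=0
SNF(R) diag = [3, 3] → torsion [3, 3]

Answer: M ≅ ℤ/3 ⊕ ℤ/3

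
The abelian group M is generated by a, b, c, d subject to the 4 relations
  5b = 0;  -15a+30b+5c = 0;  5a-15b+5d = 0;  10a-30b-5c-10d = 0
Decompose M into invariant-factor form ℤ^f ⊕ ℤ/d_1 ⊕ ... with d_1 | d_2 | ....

Answer: M ≅ ℤ/5 ⊕ ℤ/5 ⊕ ℤ/5 ⊕ ℤ/5

Derivation:
rank_ℚ(R)=4; free=4−4=0
SNF(R) diag = [5, 5, 5, 5] → torsion [5, 5, 5, 5]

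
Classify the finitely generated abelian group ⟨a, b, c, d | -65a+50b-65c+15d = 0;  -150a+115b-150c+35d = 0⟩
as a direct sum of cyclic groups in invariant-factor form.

rank_ℚ(R)=2; free=4−2=2
SNF(R) diag = [5, 5] → torsion [5, 5]

Answer: M ≅ ℤ^2 ⊕ ℤ/5 ⊕ ℤ/5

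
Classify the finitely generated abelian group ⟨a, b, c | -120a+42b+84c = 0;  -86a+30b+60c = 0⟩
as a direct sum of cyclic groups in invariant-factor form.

rank_ℚ(R)=2; free=3−2=1
SNF(R) diag = [2, 6] → torsion [2, 6]

Answer: M ≅ ℤ^1 ⊕ ℤ/2 ⊕ ℤ/6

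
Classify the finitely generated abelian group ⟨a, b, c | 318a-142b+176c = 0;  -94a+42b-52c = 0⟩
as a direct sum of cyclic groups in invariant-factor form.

Answer: M ≅ ℤ^1 ⊕ ℤ/2 ⊕ ℤ/4

Derivation:
rank_ℚ(R)=2; free=3−2=1
SNF(R) diag = [2, 4] → torsion [2, 4]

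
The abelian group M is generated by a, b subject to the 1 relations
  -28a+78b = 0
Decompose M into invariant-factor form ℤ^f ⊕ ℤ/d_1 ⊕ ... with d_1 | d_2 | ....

Answer: M ≅ ℤ^1 ⊕ ℤ/2

Derivation:
rank_ℚ(R)=1; free=2−1=1
SNF(R) diag = [2] → torsion [2]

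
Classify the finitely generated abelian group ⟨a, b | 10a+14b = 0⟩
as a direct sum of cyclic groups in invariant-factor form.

Answer: M ≅ ℤ^1 ⊕ ℤ/2

Derivation:
rank_ℚ(R)=1; free=2−1=1
SNF(R) diag = [2] → torsion [2]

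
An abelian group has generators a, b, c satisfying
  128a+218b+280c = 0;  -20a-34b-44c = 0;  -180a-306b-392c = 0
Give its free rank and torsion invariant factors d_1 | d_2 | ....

Answer: M ≅ ℤ/2 ⊕ ℤ/4 ⊕ ℤ/4

Derivation:
rank_ℚ(R)=3; free=3−3=0
SNF(R) diag = [2, 4, 4] → torsion [2, 4, 4]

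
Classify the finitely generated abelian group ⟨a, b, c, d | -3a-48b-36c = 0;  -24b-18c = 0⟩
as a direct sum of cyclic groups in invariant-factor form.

Answer: M ≅ ℤ^2 ⊕ ℤ/3 ⊕ ℤ/6

Derivation:
rank_ℚ(R)=2; free=4−2=2
SNF(R) diag = [3, 6] → torsion [3, 6]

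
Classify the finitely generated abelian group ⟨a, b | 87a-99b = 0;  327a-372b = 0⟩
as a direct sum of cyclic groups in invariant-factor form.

Answer: M ≅ ℤ/3 ⊕ ℤ/3

Derivation:
rank_ℚ(R)=2; free=2−2=0
SNF(R) diag = [3, 3] → torsion [3, 3]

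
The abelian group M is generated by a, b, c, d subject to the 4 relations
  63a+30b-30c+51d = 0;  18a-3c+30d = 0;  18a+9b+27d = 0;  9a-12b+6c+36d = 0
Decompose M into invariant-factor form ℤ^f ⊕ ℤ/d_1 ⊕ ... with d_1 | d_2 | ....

rank_ℚ(R)=4; free=4−4=0
SNF(R) diag = [3, 3, 9, 9] → torsion [3, 3, 9, 9]

Answer: M ≅ ℤ/3 ⊕ ℤ/3 ⊕ ℤ/9 ⊕ ℤ/9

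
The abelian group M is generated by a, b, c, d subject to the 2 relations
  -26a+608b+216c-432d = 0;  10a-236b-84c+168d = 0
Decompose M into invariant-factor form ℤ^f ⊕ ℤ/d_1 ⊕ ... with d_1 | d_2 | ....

Answer: M ≅ ℤ^2 ⊕ ℤ/2 ⊕ ℤ/4

Derivation:
rank_ℚ(R)=2; free=4−2=2
SNF(R) diag = [2, 4] → torsion [2, 4]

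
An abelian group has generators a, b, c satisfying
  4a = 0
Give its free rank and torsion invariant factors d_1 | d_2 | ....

rank_ℚ(R)=1; free=3−1=2
SNF(R) diag = [4] → torsion [4]

Answer: M ≅ ℤ^2 ⊕ ℤ/4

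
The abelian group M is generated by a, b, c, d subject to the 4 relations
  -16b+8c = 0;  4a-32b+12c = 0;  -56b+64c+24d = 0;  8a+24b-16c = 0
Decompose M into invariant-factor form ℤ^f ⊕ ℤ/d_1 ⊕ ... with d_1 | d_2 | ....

Answer: M ≅ ℤ/4 ⊕ ℤ/8 ⊕ ℤ/8 ⊕ ℤ/24

Derivation:
rank_ℚ(R)=4; free=4−4=0
SNF(R) diag = [4, 8, 8, 24] → torsion [4, 8, 8, 24]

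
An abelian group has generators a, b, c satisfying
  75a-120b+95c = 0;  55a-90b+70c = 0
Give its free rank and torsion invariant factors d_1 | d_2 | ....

Answer: M ≅ ℤ^1 ⊕ ℤ/5 ⊕ ℤ/5

Derivation:
rank_ℚ(R)=2; free=3−2=1
SNF(R) diag = [5, 5] → torsion [5, 5]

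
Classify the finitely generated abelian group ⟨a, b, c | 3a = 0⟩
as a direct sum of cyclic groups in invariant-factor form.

rank_ℚ(R)=1; free=3−1=2
SNF(R) diag = [3] → torsion [3]

Answer: M ≅ ℤ^2 ⊕ ℤ/3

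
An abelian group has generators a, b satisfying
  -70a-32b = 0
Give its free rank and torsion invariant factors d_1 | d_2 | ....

rank_ℚ(R)=1; free=2−1=1
SNF(R) diag = [2] → torsion [2]

Answer: M ≅ ℤ^1 ⊕ ℤ/2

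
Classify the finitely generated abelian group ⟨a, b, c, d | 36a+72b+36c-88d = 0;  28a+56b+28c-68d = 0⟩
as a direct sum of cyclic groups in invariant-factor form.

rank_ℚ(R)=2; free=4−2=2
SNF(R) diag = [4, 4] → torsion [4, 4]

Answer: M ≅ ℤ^2 ⊕ ℤ/4 ⊕ ℤ/4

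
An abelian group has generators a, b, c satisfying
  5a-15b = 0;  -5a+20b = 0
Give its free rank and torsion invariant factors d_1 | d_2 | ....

rank_ℚ(R)=2; free=3−2=1
SNF(R) diag = [5, 5] → torsion [5, 5]

Answer: M ≅ ℤ^1 ⊕ ℤ/5 ⊕ ℤ/5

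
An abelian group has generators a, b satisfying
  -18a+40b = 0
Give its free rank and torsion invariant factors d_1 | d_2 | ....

rank_ℚ(R)=1; free=2−1=1
SNF(R) diag = [2] → torsion [2]

Answer: M ≅ ℤ^1 ⊕ ℤ/2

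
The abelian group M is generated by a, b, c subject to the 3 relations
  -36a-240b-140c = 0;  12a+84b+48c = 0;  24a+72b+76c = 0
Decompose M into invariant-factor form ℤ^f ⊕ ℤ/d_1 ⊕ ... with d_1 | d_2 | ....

Answer: M ≅ ℤ/4 ⊕ ℤ/12 ⊕ ℤ/36

Derivation:
rank_ℚ(R)=3; free=3−3=0
SNF(R) diag = [4, 12, 36] → torsion [4, 12, 36]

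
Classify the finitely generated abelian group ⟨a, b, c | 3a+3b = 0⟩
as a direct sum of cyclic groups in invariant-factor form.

rank_ℚ(R)=1; free=3−1=2
SNF(R) diag = [3] → torsion [3]

Answer: M ≅ ℤ^2 ⊕ ℤ/3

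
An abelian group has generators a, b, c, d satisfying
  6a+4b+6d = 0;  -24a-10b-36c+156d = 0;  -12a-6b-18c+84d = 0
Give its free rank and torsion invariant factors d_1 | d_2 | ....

rank_ℚ(R)=3; free=4−3=1
SNF(R) diag = [2, 6, 18] → torsion [2, 6, 18]

Answer: M ≅ ℤ^1 ⊕ ℤ/2 ⊕ ℤ/6 ⊕ ℤ/18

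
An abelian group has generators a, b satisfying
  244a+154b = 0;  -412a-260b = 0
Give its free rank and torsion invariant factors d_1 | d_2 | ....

Answer: M ≅ ℤ/2 ⊕ ℤ/4

Derivation:
rank_ℚ(R)=2; free=2−2=0
SNF(R) diag = [2, 4] → torsion [2, 4]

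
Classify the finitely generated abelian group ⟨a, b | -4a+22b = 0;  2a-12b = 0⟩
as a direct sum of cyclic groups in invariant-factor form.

rank_ℚ(R)=2; free=2−2=0
SNF(R) diag = [2, 2] → torsion [2, 2]

Answer: M ≅ ℤ/2 ⊕ ℤ/2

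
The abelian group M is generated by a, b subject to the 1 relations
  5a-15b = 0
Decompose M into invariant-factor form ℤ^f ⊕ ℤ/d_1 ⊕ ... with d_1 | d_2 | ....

rank_ℚ(R)=1; free=2−1=1
SNF(R) diag = [5] → torsion [5]

Answer: M ≅ ℤ^1 ⊕ ℤ/5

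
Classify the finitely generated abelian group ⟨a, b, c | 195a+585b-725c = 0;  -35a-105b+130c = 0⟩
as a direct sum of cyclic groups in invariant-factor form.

Answer: M ≅ ℤ^1 ⊕ ℤ/5 ⊕ ℤ/5

Derivation:
rank_ℚ(R)=2; free=3−2=1
SNF(R) diag = [5, 5] → torsion [5, 5]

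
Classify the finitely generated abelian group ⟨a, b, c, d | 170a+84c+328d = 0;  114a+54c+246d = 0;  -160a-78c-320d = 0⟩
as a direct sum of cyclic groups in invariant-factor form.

rank_ℚ(R)=3; free=4−3=1
SNF(R) diag = [2, 6, 18] → torsion [2, 6, 18]

Answer: M ≅ ℤ^1 ⊕ ℤ/2 ⊕ ℤ/6 ⊕ ℤ/18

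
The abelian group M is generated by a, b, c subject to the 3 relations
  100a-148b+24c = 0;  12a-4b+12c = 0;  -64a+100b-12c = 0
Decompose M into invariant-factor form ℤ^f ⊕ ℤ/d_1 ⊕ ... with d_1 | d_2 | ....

rank_ℚ(R)=3; free=3−3=0
SNF(R) diag = [4, 4, 12] → torsion [4, 4, 12]

Answer: M ≅ ℤ/4 ⊕ ℤ/4 ⊕ ℤ/12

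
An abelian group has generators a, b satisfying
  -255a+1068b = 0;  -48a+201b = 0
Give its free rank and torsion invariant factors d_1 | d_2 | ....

rank_ℚ(R)=2; free=2−2=0
SNF(R) diag = [3, 3] → torsion [3, 3]

Answer: M ≅ ℤ/3 ⊕ ℤ/3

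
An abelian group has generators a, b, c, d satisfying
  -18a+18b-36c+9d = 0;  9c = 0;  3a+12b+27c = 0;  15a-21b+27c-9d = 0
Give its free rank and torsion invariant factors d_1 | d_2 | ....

Answer: M ≅ ℤ/3 ⊕ ℤ/9 ⊕ ℤ/9 ⊕ ℤ/9

Derivation:
rank_ℚ(R)=4; free=4−4=0
SNF(R) diag = [3, 9, 9, 9] → torsion [3, 9, 9, 9]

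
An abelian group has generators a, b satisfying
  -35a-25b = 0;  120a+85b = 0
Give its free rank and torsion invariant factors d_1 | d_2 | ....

rank_ℚ(R)=2; free=2−2=0
SNF(R) diag = [5, 5] → torsion [5, 5]

Answer: M ≅ ℤ/5 ⊕ ℤ/5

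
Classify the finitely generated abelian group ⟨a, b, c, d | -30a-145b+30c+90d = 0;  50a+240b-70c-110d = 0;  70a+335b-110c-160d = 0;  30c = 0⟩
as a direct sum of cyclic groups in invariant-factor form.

rank_ℚ(R)=4; free=4−4=0
SNF(R) diag = [5, 10, 30, 30] → torsion [5, 10, 30, 30]

Answer: M ≅ ℤ/5 ⊕ ℤ/10 ⊕ ℤ/30 ⊕ ℤ/30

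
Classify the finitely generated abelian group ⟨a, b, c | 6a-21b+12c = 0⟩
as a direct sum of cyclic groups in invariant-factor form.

Answer: M ≅ ℤ^2 ⊕ ℤ/3

Derivation:
rank_ℚ(R)=1; free=3−1=2
SNF(R) diag = [3] → torsion [3]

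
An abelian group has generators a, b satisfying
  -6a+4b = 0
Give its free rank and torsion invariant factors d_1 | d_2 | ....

rank_ℚ(R)=1; free=2−1=1
SNF(R) diag = [2] → torsion [2]

Answer: M ≅ ℤ^1 ⊕ ℤ/2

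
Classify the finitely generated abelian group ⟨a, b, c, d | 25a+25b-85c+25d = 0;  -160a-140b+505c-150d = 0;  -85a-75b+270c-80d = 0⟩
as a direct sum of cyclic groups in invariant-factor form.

Answer: M ≅ ℤ^1 ⊕ ℤ/5 ⊕ ℤ/5 ⊕ ℤ/5

Derivation:
rank_ℚ(R)=3; free=4−3=1
SNF(R) diag = [5, 5, 5] → torsion [5, 5, 5]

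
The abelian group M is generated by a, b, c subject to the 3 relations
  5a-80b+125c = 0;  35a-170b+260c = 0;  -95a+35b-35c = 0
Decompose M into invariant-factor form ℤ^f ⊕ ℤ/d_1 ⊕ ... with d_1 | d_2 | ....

Answer: M ≅ ℤ/5 ⊕ ℤ/15 ⊕ ℤ/45

Derivation:
rank_ℚ(R)=3; free=3−3=0
SNF(R) diag = [5, 15, 45] → torsion [5, 15, 45]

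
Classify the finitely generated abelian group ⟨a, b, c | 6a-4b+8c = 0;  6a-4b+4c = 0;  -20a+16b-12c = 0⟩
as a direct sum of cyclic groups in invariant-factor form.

rank_ℚ(R)=3; free=3−3=0
SNF(R) diag = [2, 4, 8] → torsion [2, 4, 8]

Answer: M ≅ ℤ/2 ⊕ ℤ/4 ⊕ ℤ/8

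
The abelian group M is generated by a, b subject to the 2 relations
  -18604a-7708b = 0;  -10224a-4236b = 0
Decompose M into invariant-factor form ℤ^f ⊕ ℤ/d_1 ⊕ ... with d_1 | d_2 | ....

Answer: M ≅ ℤ/4 ⊕ ℤ/12

Derivation:
rank_ℚ(R)=2; free=2−2=0
SNF(R) diag = [4, 12] → torsion [4, 12]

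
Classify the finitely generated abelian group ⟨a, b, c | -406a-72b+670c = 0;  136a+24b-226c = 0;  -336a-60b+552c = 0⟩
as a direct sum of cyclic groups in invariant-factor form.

Answer: M ≅ ℤ/2 ⊕ ℤ/6 ⊕ ℤ/12

Derivation:
rank_ℚ(R)=3; free=3−3=0
SNF(R) diag = [2, 6, 12] → torsion [2, 6, 12]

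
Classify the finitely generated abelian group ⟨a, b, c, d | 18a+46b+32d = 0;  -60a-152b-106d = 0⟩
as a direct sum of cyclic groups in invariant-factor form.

rank_ℚ(R)=2; free=4−2=2
SNF(R) diag = [2, 6] → torsion [2, 6]

Answer: M ≅ ℤ^2 ⊕ ℤ/2 ⊕ ℤ/6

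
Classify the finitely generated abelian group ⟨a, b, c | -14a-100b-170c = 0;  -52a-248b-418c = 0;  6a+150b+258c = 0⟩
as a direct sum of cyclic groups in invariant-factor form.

Answer: M ≅ ℤ/2 ⊕ ℤ/6 ⊕ ℤ/18

Derivation:
rank_ℚ(R)=3; free=3−3=0
SNF(R) diag = [2, 6, 18] → torsion [2, 6, 18]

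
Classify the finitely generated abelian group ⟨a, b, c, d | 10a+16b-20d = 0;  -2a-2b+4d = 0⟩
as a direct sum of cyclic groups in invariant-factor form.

Answer: M ≅ ℤ^2 ⊕ ℤ/2 ⊕ ℤ/6

Derivation:
rank_ℚ(R)=2; free=4−2=2
SNF(R) diag = [2, 6] → torsion [2, 6]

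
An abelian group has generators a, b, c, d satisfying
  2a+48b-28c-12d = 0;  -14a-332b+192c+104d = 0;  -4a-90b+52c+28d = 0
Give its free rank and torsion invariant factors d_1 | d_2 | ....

rank_ℚ(R)=3; free=4−3=1
SNF(R) diag = [2, 2, 4] → torsion [2, 2, 4]

Answer: M ≅ ℤ^1 ⊕ ℤ/2 ⊕ ℤ/2 ⊕ ℤ/4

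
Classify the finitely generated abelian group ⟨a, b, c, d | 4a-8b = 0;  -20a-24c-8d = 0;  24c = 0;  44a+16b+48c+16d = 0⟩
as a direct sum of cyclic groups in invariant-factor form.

rank_ℚ(R)=4; free=4−4=0
SNF(R) diag = [4, 8, 24, 24] → torsion [4, 8, 24, 24]

Answer: M ≅ ℤ/4 ⊕ ℤ/8 ⊕ ℤ/24 ⊕ ℤ/24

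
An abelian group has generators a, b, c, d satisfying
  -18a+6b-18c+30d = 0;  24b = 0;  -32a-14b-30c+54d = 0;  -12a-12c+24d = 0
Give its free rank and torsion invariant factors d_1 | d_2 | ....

Answer: M ≅ ℤ/2 ⊕ ℤ/6 ⊕ ℤ/12 ⊕ ℤ/24

Derivation:
rank_ℚ(R)=4; free=4−4=0
SNF(R) diag = [2, 6, 12, 24] → torsion [2, 6, 12, 24]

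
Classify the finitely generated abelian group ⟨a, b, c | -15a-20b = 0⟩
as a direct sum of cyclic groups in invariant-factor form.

Answer: M ≅ ℤ^2 ⊕ ℤ/5

Derivation:
rank_ℚ(R)=1; free=3−1=2
SNF(R) diag = [5] → torsion [5]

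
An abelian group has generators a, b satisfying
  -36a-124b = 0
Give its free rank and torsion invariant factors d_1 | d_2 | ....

Answer: M ≅ ℤ^1 ⊕ ℤ/4

Derivation:
rank_ℚ(R)=1; free=2−1=1
SNF(R) diag = [4] → torsion [4]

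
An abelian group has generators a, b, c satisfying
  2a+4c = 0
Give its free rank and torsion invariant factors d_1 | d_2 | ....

rank_ℚ(R)=1; free=3−1=2
SNF(R) diag = [2] → torsion [2]

Answer: M ≅ ℤ^2 ⊕ ℤ/2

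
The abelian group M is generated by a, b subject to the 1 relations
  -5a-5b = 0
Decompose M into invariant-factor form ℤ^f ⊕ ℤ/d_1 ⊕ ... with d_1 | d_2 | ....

rank_ℚ(R)=1; free=2−1=1
SNF(R) diag = [5] → torsion [5]

Answer: M ≅ ℤ^1 ⊕ ℤ/5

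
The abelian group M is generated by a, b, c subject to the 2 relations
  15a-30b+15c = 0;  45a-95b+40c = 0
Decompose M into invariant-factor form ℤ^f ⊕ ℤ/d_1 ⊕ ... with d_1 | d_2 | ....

rank_ℚ(R)=2; free=3−2=1
SNF(R) diag = [5, 15] → torsion [5, 15]

Answer: M ≅ ℤ^1 ⊕ ℤ/5 ⊕ ℤ/15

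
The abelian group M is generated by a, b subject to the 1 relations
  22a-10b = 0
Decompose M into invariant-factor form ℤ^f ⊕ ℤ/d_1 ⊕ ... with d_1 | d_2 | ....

Answer: M ≅ ℤ^1 ⊕ ℤ/2

Derivation:
rank_ℚ(R)=1; free=2−1=1
SNF(R) diag = [2] → torsion [2]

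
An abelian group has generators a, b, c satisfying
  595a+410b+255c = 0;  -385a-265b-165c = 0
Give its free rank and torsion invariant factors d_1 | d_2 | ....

Answer: M ≅ ℤ^1 ⊕ ℤ/5 ⊕ ℤ/5

Derivation:
rank_ℚ(R)=2; free=3−2=1
SNF(R) diag = [5, 5] → torsion [5, 5]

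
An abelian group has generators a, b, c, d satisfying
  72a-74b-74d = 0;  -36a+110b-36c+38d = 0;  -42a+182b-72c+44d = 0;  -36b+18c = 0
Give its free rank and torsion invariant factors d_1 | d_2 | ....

Answer: M ≅ ℤ/2 ⊕ ℤ/6 ⊕ ℤ/18 ⊕ ℤ/36

Derivation:
rank_ℚ(R)=4; free=4−4=0
SNF(R) diag = [2, 6, 18, 36] → torsion [2, 6, 18, 36]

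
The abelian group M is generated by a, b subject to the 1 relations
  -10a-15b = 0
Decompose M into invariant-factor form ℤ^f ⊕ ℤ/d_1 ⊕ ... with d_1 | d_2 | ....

rank_ℚ(R)=1; free=2−1=1
SNF(R) diag = [5] → torsion [5]

Answer: M ≅ ℤ^1 ⊕ ℤ/5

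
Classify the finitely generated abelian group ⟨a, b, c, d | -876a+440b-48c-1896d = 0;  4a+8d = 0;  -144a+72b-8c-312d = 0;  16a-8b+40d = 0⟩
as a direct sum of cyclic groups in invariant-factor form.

rank_ℚ(R)=4; free=4−4=0
SNF(R) diag = [4, 8, 8, 8] → torsion [4, 8, 8, 8]

Answer: M ≅ ℤ/4 ⊕ ℤ/8 ⊕ ℤ/8 ⊕ ℤ/8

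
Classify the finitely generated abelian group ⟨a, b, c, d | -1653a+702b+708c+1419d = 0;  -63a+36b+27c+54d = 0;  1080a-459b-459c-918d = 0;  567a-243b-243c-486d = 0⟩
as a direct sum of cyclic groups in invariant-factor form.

rank_ℚ(R)=4; free=4−4=0
SNF(R) diag = [3, 9, 27, 81] → torsion [3, 9, 27, 81]

Answer: M ≅ ℤ/3 ⊕ ℤ/9 ⊕ ℤ/27 ⊕ ℤ/81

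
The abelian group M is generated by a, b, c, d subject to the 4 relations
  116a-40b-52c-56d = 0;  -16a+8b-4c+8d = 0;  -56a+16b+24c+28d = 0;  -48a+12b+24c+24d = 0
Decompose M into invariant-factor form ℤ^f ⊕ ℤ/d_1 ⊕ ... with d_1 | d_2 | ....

Answer: M ≅ ℤ/4 ⊕ ℤ/4 ⊕ ℤ/4 ⊕ ℤ/12

Derivation:
rank_ℚ(R)=4; free=4−4=0
SNF(R) diag = [4, 4, 4, 12] → torsion [4, 4, 4, 12]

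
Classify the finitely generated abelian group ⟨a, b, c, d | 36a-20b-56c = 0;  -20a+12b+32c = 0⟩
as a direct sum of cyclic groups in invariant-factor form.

rank_ℚ(R)=2; free=4−2=2
SNF(R) diag = [4, 8] → torsion [4, 8]

Answer: M ≅ ℤ^2 ⊕ ℤ/4 ⊕ ℤ/8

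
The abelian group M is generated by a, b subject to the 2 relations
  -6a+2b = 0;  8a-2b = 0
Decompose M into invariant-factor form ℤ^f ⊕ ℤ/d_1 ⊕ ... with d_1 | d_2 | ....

rank_ℚ(R)=2; free=2−2=0
SNF(R) diag = [2, 2] → torsion [2, 2]

Answer: M ≅ ℤ/2 ⊕ ℤ/2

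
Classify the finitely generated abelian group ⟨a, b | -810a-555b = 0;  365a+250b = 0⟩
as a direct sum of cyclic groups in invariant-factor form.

rank_ℚ(R)=2; free=2−2=0
SNF(R) diag = [5, 15] → torsion [5, 15]

Answer: M ≅ ℤ/5 ⊕ ℤ/15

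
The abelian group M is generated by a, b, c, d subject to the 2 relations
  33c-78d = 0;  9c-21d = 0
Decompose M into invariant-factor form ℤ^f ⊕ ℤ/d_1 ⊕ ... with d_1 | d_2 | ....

rank_ℚ(R)=2; free=4−2=2
SNF(R) diag = [3, 3] → torsion [3, 3]

Answer: M ≅ ℤ^2 ⊕ ℤ/3 ⊕ ℤ/3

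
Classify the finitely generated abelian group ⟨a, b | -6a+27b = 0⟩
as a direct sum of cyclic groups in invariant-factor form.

rank_ℚ(R)=1; free=2−1=1
SNF(R) diag = [3] → torsion [3]

Answer: M ≅ ℤ^1 ⊕ ℤ/3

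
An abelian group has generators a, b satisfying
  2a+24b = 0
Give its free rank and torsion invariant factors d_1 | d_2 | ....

Answer: M ≅ ℤ^1 ⊕ ℤ/2

Derivation:
rank_ℚ(R)=1; free=2−1=1
SNF(R) diag = [2] → torsion [2]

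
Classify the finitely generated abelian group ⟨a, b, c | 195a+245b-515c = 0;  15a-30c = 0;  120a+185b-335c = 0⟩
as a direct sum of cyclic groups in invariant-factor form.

rank_ℚ(R)=3; free=3−3=0
SNF(R) diag = [5, 15, 30] → torsion [5, 15, 30]

Answer: M ≅ ℤ/5 ⊕ ℤ/15 ⊕ ℤ/30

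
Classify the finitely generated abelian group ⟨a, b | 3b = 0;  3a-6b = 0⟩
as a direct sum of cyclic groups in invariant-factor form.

Answer: M ≅ ℤ/3 ⊕ ℤ/3

Derivation:
rank_ℚ(R)=2; free=2−2=0
SNF(R) diag = [3, 3] → torsion [3, 3]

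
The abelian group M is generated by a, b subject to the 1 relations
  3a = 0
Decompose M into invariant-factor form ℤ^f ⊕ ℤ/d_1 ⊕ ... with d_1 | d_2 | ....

rank_ℚ(R)=1; free=2−1=1
SNF(R) diag = [3] → torsion [3]

Answer: M ≅ ℤ^1 ⊕ ℤ/3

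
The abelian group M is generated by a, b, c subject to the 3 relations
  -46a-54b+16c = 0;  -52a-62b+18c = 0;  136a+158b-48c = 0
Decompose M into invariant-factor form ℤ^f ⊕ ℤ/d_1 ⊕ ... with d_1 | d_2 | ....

Answer: M ≅ ℤ/2 ⊕ ℤ/2 ⊕ ℤ/6

Derivation:
rank_ℚ(R)=3; free=3−3=0
SNF(R) diag = [2, 2, 6] → torsion [2, 2, 6]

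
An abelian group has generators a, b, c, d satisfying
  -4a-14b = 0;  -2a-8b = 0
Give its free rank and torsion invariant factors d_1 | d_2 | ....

Answer: M ≅ ℤ^2 ⊕ ℤ/2 ⊕ ℤ/2

Derivation:
rank_ℚ(R)=2; free=4−2=2
SNF(R) diag = [2, 2] → torsion [2, 2]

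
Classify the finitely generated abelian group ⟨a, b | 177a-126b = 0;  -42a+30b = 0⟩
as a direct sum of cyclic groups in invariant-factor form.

Answer: M ≅ ℤ/3 ⊕ ℤ/6

Derivation:
rank_ℚ(R)=2; free=2−2=0
SNF(R) diag = [3, 6] → torsion [3, 6]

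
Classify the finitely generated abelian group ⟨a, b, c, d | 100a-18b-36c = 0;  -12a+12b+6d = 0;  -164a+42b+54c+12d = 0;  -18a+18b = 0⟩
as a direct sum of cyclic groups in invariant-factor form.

Answer: M ≅ ℤ/2 ⊕ ℤ/6 ⊕ ℤ/18 ⊕ ℤ/18

Derivation:
rank_ℚ(R)=4; free=4−4=0
SNF(R) diag = [2, 6, 18, 18] → torsion [2, 6, 18, 18]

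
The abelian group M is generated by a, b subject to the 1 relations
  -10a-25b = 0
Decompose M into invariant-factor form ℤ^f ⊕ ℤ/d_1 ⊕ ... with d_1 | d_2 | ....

Answer: M ≅ ℤ^1 ⊕ ℤ/5

Derivation:
rank_ℚ(R)=1; free=2−1=1
SNF(R) diag = [5] → torsion [5]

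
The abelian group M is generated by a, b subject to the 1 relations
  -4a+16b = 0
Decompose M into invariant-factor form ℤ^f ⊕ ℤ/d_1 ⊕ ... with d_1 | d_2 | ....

rank_ℚ(R)=1; free=2−1=1
SNF(R) diag = [4] → torsion [4]

Answer: M ≅ ℤ^1 ⊕ ℤ/4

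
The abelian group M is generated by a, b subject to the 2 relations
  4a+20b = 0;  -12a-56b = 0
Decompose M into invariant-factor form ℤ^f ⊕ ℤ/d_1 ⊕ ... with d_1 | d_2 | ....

rank_ℚ(R)=2; free=2−2=0
SNF(R) diag = [4, 4] → torsion [4, 4]

Answer: M ≅ ℤ/4 ⊕ ℤ/4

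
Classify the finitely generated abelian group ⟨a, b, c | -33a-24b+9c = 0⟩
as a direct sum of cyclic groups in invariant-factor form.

Answer: M ≅ ℤ^2 ⊕ ℤ/3

Derivation:
rank_ℚ(R)=1; free=3−1=2
SNF(R) diag = [3] → torsion [3]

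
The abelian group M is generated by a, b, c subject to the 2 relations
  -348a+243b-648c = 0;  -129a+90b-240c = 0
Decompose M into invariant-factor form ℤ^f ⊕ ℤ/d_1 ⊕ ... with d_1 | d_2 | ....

rank_ℚ(R)=2; free=3−2=1
SNF(R) diag = [3, 3] → torsion [3, 3]

Answer: M ≅ ℤ^1 ⊕ ℤ/3 ⊕ ℤ/3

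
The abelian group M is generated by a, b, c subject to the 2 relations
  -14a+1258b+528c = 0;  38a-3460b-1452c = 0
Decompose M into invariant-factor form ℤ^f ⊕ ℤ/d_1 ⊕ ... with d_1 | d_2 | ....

rank_ℚ(R)=2; free=3−2=1
SNF(R) diag = [2, 6] → torsion [2, 6]

Answer: M ≅ ℤ^1 ⊕ ℤ/2 ⊕ ℤ/6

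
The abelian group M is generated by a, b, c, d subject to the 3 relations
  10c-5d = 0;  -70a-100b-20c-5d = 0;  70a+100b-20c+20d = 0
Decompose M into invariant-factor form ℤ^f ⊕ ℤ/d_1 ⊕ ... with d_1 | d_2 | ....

Answer: M ≅ ℤ^1 ⊕ ℤ/5 ⊕ ℤ/10 ⊕ ℤ/10

Derivation:
rank_ℚ(R)=3; free=4−3=1
SNF(R) diag = [5, 10, 10] → torsion [5, 10, 10]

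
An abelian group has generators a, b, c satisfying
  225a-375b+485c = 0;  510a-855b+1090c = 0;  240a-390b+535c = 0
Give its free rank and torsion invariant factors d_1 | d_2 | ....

rank_ℚ(R)=3; free=3−3=0
SNF(R) diag = [5, 15, 15] → torsion [5, 15, 15]

Answer: M ≅ ℤ/5 ⊕ ℤ/15 ⊕ ℤ/15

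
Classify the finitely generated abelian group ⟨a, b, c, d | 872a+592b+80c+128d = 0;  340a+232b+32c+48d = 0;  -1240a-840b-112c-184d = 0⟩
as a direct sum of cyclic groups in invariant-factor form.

rank_ℚ(R)=3; free=4−3=1
SNF(R) diag = [4, 8, 16] → torsion [4, 8, 16]

Answer: M ≅ ℤ^1 ⊕ ℤ/4 ⊕ ℤ/8 ⊕ ℤ/16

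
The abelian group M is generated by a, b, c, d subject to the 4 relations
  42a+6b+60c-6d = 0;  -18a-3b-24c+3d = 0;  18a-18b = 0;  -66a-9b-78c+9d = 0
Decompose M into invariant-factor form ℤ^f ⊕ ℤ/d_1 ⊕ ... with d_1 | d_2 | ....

rank_ℚ(R)=4; free=4−4=0
SNF(R) diag = [3, 6, 18, 18] → torsion [3, 6, 18, 18]

Answer: M ≅ ℤ/3 ⊕ ℤ/6 ⊕ ℤ/18 ⊕ ℤ/18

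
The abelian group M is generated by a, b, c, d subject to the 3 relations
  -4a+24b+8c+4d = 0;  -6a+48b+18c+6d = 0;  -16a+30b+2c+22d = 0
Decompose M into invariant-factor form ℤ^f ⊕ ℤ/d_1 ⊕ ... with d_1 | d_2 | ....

Answer: M ≅ ℤ^1 ⊕ ℤ/2 ⊕ ℤ/6 ⊕ ℤ/12

Derivation:
rank_ℚ(R)=3; free=4−3=1
SNF(R) diag = [2, 6, 12] → torsion [2, 6, 12]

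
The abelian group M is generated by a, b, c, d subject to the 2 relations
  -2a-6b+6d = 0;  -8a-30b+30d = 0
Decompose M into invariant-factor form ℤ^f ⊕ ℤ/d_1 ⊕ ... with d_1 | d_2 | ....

rank_ℚ(R)=2; free=4−2=2
SNF(R) diag = [2, 6] → torsion [2, 6]

Answer: M ≅ ℤ^2 ⊕ ℤ/2 ⊕ ℤ/6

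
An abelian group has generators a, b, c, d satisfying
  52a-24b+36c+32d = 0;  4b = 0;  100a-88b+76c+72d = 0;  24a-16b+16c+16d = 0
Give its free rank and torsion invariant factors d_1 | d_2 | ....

Answer: M ≅ ℤ/4 ⊕ ℤ/4 ⊕ ℤ/8 ⊕ ℤ/24

Derivation:
rank_ℚ(R)=4; free=4−4=0
SNF(R) diag = [4, 4, 8, 24] → torsion [4, 4, 8, 24]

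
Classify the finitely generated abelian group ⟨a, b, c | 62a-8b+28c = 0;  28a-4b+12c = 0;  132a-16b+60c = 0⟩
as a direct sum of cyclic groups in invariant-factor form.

Answer: M ≅ ℤ/2 ⊕ ℤ/4 ⊕ ℤ/4

Derivation:
rank_ℚ(R)=3; free=3−3=0
SNF(R) diag = [2, 4, 4] → torsion [2, 4, 4]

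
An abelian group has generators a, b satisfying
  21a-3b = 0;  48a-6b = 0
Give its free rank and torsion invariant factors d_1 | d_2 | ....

rank_ℚ(R)=2; free=2−2=0
SNF(R) diag = [3, 6] → torsion [3, 6]

Answer: M ≅ ℤ/3 ⊕ ℤ/6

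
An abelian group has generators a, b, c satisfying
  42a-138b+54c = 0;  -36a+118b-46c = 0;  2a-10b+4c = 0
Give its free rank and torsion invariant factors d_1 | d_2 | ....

Answer: M ≅ ℤ/2 ⊕ ℤ/2 ⊕ ℤ/6

Derivation:
rank_ℚ(R)=3; free=3−3=0
SNF(R) diag = [2, 2, 6] → torsion [2, 2, 6]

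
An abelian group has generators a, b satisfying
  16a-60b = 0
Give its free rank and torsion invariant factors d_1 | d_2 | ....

rank_ℚ(R)=1; free=2−1=1
SNF(R) diag = [4] → torsion [4]

Answer: M ≅ ℤ^1 ⊕ ℤ/4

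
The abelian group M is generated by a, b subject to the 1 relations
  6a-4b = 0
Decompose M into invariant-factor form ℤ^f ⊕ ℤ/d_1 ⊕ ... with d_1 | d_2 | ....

Answer: M ≅ ℤ^1 ⊕ ℤ/2

Derivation:
rank_ℚ(R)=1; free=2−1=1
SNF(R) diag = [2] → torsion [2]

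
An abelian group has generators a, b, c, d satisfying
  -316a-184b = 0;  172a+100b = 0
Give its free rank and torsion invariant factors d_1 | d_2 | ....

rank_ℚ(R)=2; free=4−2=2
SNF(R) diag = [4, 12] → torsion [4, 12]

Answer: M ≅ ℤ^2 ⊕ ℤ/4 ⊕ ℤ/12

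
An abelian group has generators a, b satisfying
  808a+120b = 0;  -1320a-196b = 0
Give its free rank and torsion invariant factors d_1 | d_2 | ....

rank_ℚ(R)=2; free=2−2=0
SNF(R) diag = [4, 8] → torsion [4, 8]

Answer: M ≅ ℤ/4 ⊕ ℤ/8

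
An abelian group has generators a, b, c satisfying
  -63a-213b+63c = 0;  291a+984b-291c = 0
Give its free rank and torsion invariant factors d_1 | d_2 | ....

Answer: M ≅ ℤ^1 ⊕ ℤ/3 ⊕ ℤ/3

Derivation:
rank_ℚ(R)=2; free=3−2=1
SNF(R) diag = [3, 3] → torsion [3, 3]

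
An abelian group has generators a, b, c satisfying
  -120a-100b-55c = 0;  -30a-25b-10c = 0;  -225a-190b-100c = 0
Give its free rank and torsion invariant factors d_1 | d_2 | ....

rank_ℚ(R)=3; free=3−3=0
SNF(R) diag = [5, 15, 15] → torsion [5, 15, 15]

Answer: M ≅ ℤ/5 ⊕ ℤ/15 ⊕ ℤ/15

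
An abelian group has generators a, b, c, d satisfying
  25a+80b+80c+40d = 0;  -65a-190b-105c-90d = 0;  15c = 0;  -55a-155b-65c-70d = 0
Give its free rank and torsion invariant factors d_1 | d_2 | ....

rank_ℚ(R)=4; free=4−4=0
SNF(R) diag = [5, 5, 15, 30] → torsion [5, 5, 15, 30]

Answer: M ≅ ℤ/5 ⊕ ℤ/5 ⊕ ℤ/15 ⊕ ℤ/30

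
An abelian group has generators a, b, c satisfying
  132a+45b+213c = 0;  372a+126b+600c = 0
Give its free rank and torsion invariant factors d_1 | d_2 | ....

Answer: M ≅ ℤ^1 ⊕ ℤ/3 ⊕ ℤ/6

Derivation:
rank_ℚ(R)=2; free=3−2=1
SNF(R) diag = [3, 6] → torsion [3, 6]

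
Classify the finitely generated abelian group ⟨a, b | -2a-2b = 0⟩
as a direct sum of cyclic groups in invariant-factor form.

rank_ℚ(R)=1; free=2−1=1
SNF(R) diag = [2] → torsion [2]

Answer: M ≅ ℤ^1 ⊕ ℤ/2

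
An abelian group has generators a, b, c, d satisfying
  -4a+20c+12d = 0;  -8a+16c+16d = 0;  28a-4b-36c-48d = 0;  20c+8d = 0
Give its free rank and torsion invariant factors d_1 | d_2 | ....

Answer: M ≅ ℤ/4 ⊕ ℤ/4 ⊕ ℤ/4 ⊕ ℤ/8

Derivation:
rank_ℚ(R)=4; free=4−4=0
SNF(R) diag = [4, 4, 4, 8] → torsion [4, 4, 4, 8]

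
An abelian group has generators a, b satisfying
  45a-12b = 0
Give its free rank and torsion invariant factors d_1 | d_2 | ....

Answer: M ≅ ℤ^1 ⊕ ℤ/3

Derivation:
rank_ℚ(R)=1; free=2−1=1
SNF(R) diag = [3] → torsion [3]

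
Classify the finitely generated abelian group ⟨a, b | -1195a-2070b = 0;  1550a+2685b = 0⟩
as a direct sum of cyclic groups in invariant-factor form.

Answer: M ≅ ℤ/5 ⊕ ℤ/15

Derivation:
rank_ℚ(R)=2; free=2−2=0
SNF(R) diag = [5, 15] → torsion [5, 15]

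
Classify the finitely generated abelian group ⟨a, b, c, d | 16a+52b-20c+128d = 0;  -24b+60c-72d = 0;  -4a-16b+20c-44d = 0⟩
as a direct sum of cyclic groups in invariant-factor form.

rank_ℚ(R)=3; free=4−3=1
SNF(R) diag = [4, 12, 12] → torsion [4, 12, 12]

Answer: M ≅ ℤ^1 ⊕ ℤ/4 ⊕ ℤ/12 ⊕ ℤ/12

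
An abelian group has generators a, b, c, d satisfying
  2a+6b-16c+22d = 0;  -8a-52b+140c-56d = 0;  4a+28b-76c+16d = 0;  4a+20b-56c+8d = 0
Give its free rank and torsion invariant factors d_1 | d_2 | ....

rank_ℚ(R)=4; free=4−4=0
SNF(R) diag = [2, 4, 4, 12] → torsion [2, 4, 4, 12]

Answer: M ≅ ℤ/2 ⊕ ℤ/4 ⊕ ℤ/4 ⊕ ℤ/12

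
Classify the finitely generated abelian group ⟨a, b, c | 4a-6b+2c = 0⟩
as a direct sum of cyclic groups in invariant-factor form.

rank_ℚ(R)=1; free=3−1=2
SNF(R) diag = [2] → torsion [2]

Answer: M ≅ ℤ^2 ⊕ ℤ/2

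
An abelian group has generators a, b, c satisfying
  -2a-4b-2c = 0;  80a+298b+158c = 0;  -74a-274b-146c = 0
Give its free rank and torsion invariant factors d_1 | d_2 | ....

Answer: M ≅ ℤ/2 ⊕ ℤ/6 ⊕ ℤ/18

Derivation:
rank_ℚ(R)=3; free=3−3=0
SNF(R) diag = [2, 6, 18] → torsion [2, 6, 18]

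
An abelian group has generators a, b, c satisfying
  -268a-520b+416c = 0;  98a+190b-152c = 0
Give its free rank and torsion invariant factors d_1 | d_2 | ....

rank_ℚ(R)=2; free=3−2=1
SNF(R) diag = [2, 4] → torsion [2, 4]

Answer: M ≅ ℤ^1 ⊕ ℤ/2 ⊕ ℤ/4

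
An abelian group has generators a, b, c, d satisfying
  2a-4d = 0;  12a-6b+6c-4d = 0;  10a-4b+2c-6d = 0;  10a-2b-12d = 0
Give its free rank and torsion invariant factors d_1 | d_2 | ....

Answer: M ≅ ℤ/2 ⊕ ℤ/2 ⊕ ℤ/2 ⊕ ℤ/2

Derivation:
rank_ℚ(R)=4; free=4−4=0
SNF(R) diag = [2, 2, 2, 2] → torsion [2, 2, 2, 2]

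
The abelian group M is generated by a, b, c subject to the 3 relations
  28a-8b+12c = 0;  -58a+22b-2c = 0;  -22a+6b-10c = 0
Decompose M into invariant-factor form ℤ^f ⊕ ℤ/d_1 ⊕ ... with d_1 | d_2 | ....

Answer: M ≅ ℤ/2 ⊕ ℤ/4 ⊕ ℤ/12

Derivation:
rank_ℚ(R)=3; free=3−3=0
SNF(R) diag = [2, 4, 12] → torsion [2, 4, 12]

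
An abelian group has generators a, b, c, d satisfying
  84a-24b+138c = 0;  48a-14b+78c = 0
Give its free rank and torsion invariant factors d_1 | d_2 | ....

rank_ℚ(R)=2; free=4−2=2
SNF(R) diag = [2, 6] → torsion [2, 6]

Answer: M ≅ ℤ^2 ⊕ ℤ/2 ⊕ ℤ/6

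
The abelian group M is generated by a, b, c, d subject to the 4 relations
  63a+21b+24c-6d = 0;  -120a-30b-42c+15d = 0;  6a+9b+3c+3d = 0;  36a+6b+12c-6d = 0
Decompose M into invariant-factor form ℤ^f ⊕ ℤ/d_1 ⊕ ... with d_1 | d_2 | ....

Answer: M ≅ ℤ/3 ⊕ ℤ/3 ⊕ ℤ/3 ⊕ ℤ/6

Derivation:
rank_ℚ(R)=4; free=4−4=0
SNF(R) diag = [3, 3, 3, 6] → torsion [3, 3, 3, 6]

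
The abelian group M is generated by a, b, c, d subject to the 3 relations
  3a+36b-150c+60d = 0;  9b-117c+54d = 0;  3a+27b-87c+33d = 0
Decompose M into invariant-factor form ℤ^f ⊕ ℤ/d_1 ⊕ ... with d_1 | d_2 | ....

rank_ℚ(R)=3; free=4−3=1
SNF(R) diag = [3, 9, 27] → torsion [3, 9, 27]

Answer: M ≅ ℤ^1 ⊕ ℤ/3 ⊕ ℤ/9 ⊕ ℤ/27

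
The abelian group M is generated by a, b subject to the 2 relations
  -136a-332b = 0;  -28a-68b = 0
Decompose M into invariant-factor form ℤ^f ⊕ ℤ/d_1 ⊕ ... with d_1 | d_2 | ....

rank_ℚ(R)=2; free=2−2=0
SNF(R) diag = [4, 12] → torsion [4, 12]

Answer: M ≅ ℤ/4 ⊕ ℤ/12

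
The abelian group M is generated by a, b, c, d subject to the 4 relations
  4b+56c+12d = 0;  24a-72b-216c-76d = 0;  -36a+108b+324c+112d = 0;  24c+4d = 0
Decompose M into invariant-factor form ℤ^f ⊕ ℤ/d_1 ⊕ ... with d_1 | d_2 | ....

rank_ℚ(R)=4; free=4−4=0
SNF(R) diag = [4, 4, 12, 24] → torsion [4, 4, 12, 24]

Answer: M ≅ ℤ/4 ⊕ ℤ/4 ⊕ ℤ/12 ⊕ ℤ/24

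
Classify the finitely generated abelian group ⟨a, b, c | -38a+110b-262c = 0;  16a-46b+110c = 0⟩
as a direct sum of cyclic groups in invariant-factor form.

Answer: M ≅ ℤ^1 ⊕ ℤ/2 ⊕ ℤ/6

Derivation:
rank_ℚ(R)=2; free=3−2=1
SNF(R) diag = [2, 6] → torsion [2, 6]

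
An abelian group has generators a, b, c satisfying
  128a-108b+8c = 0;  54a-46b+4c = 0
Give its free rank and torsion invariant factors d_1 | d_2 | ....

Answer: M ≅ ℤ^1 ⊕ ℤ/2 ⊕ ℤ/4

Derivation:
rank_ℚ(R)=2; free=3−2=1
SNF(R) diag = [2, 4] → torsion [2, 4]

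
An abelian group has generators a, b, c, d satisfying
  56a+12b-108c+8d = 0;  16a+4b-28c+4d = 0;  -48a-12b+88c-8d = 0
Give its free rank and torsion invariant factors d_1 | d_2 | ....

Answer: M ≅ ℤ^1 ⊕ ℤ/4 ⊕ ℤ/4 ⊕ ℤ/4

Derivation:
rank_ℚ(R)=3; free=4−3=1
SNF(R) diag = [4, 4, 4] → torsion [4, 4, 4]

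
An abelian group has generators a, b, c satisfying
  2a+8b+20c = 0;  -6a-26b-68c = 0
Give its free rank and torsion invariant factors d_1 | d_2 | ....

rank_ℚ(R)=2; free=3−2=1
SNF(R) diag = [2, 2] → torsion [2, 2]

Answer: M ≅ ℤ^1 ⊕ ℤ/2 ⊕ ℤ/2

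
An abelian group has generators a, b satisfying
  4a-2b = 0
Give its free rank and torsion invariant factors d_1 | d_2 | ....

rank_ℚ(R)=1; free=2−1=1
SNF(R) diag = [2] → torsion [2]

Answer: M ≅ ℤ^1 ⊕ ℤ/2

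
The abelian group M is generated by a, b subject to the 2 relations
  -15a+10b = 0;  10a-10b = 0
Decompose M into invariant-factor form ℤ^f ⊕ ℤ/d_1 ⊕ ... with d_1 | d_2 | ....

rank_ℚ(R)=2; free=2−2=0
SNF(R) diag = [5, 10] → torsion [5, 10]

Answer: M ≅ ℤ/5 ⊕ ℤ/10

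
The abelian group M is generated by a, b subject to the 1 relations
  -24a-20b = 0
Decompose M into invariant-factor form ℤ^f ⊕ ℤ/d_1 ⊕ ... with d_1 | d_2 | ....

rank_ℚ(R)=1; free=2−1=1
SNF(R) diag = [4] → torsion [4]

Answer: M ≅ ℤ^1 ⊕ ℤ/4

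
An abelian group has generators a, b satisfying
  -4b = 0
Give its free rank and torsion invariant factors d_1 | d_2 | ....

rank_ℚ(R)=1; free=2−1=1
SNF(R) diag = [4] → torsion [4]

Answer: M ≅ ℤ^1 ⊕ ℤ/4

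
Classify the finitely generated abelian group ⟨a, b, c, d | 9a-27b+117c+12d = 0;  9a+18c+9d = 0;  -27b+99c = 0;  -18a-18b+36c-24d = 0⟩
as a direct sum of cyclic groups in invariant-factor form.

rank_ℚ(R)=4; free=4−4=0
SNF(R) diag = [3, 9, 9, 18] → torsion [3, 9, 9, 18]

Answer: M ≅ ℤ/3 ⊕ ℤ/9 ⊕ ℤ/9 ⊕ ℤ/18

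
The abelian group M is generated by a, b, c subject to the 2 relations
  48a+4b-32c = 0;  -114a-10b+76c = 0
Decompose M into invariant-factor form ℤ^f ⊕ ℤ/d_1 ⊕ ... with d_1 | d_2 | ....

Answer: M ≅ ℤ^1 ⊕ ℤ/2 ⊕ ℤ/4

Derivation:
rank_ℚ(R)=2; free=3−2=1
SNF(R) diag = [2, 4] → torsion [2, 4]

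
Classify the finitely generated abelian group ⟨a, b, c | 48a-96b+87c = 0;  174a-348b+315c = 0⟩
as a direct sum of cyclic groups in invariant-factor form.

rank_ℚ(R)=2; free=3−2=1
SNF(R) diag = [3, 6] → torsion [3, 6]

Answer: M ≅ ℤ^1 ⊕ ℤ/3 ⊕ ℤ/6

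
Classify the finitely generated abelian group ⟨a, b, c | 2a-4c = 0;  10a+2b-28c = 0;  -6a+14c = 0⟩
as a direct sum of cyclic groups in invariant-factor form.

rank_ℚ(R)=3; free=3−3=0
SNF(R) diag = [2, 2, 2] → torsion [2, 2, 2]

Answer: M ≅ ℤ/2 ⊕ ℤ/2 ⊕ ℤ/2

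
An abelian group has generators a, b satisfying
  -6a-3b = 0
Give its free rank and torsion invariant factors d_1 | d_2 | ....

Answer: M ≅ ℤ^1 ⊕ ℤ/3

Derivation:
rank_ℚ(R)=1; free=2−1=1
SNF(R) diag = [3] → torsion [3]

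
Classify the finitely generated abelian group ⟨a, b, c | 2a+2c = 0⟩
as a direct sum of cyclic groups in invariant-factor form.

Answer: M ≅ ℤ^2 ⊕ ℤ/2

Derivation:
rank_ℚ(R)=1; free=3−1=2
SNF(R) diag = [2] → torsion [2]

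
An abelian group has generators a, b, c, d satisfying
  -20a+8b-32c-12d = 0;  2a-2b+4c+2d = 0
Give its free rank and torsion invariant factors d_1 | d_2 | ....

Answer: M ≅ ℤ^2 ⊕ ℤ/2 ⊕ ℤ/4

Derivation:
rank_ℚ(R)=2; free=4−2=2
SNF(R) diag = [2, 4] → torsion [2, 4]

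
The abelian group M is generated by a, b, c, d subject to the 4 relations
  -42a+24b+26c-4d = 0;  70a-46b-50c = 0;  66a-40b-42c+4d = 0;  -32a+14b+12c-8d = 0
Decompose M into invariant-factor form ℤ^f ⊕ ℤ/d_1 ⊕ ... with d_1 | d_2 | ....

rank_ℚ(R)=4; free=4−4=0
SNF(R) diag = [2, 2, 4, 8] → torsion [2, 2, 4, 8]

Answer: M ≅ ℤ/2 ⊕ ℤ/2 ⊕ ℤ/4 ⊕ ℤ/8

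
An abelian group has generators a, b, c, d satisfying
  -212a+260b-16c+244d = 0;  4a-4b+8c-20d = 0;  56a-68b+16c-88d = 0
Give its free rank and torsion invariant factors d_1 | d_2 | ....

Answer: M ≅ ℤ^1 ⊕ ℤ/4 ⊕ ℤ/12 ⊕ ℤ/24

Derivation:
rank_ℚ(R)=3; free=4−3=1
SNF(R) diag = [4, 12, 24] → torsion [4, 12, 24]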